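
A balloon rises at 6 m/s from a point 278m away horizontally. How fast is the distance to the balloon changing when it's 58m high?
87√20162/10081 ≈ 1.225 m/s

z² = 278² + y²
z = √(278² + 58²) = 2√20162
dz/dt = y/z · dy/dt = 58/(2√20162) · 6 = 87√20162/10081 ≈ 1.225 m/s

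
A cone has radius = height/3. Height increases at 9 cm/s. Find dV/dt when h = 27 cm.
729π cm³/s

V = (1/3)π(h/3)²h = πh³/27
dV/dt = πh²/9 · 9
At h = 27: dV/dt = 729π cm³/s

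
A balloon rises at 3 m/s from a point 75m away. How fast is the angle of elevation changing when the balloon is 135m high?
0.009434 rad/s

tan(θ) = y/75
sec²(θ) · dθ/dt = (1/75) · dy/dt
dθ/dt = cos²(θ)/75 · 3 = 75/(75² + 135²) · 3
dθ/dt = 0.009434 rad/s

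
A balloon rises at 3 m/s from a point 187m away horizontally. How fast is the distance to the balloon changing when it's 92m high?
276√257/3341 ≈ 1.324 m/s

z² = 187² + y²
z = √(187² + 92²) = 13√257
dz/dt = y/z · dy/dt = 92/(13√257) · 3 = 276√257/3341 ≈ 1.324 m/s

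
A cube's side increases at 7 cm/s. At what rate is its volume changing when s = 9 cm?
1701 cm³/s

V = s³
dV/dt = 3s² · ds/dt = 3·9²·7 = 1701 cm³/s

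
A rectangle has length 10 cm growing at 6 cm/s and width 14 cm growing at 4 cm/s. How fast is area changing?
124 cm²/s

A = lw
dA/dt = w·dl/dt + l·dw/dt = 14·6 + 10·4 = 124 cm²/s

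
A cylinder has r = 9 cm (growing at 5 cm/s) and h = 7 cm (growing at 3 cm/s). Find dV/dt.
873π cm³/s

V = πr²h
dV/dt = 2πrh·dr/dt + πr²·dh/dt
= 2π(9)(7)(5) + π(9)²(3)
= 873π cm³/s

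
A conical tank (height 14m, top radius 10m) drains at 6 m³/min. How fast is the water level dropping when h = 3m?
98/(75π) ≈ 0.4159 m/min

r/h = 10/14, so r = (5/7)h
V = (1/3)πr²h = (1/3)π((5/7)h)²h = (25/147)πh³
dV/dh = (25/49)πh²
dh/dt = (dV/dt)/(dV/dh) = -6/((25/49)π·3²) = -98/(75π) m/min
The level is dropping at 98/(75π) ≈ 0.4159 m/min.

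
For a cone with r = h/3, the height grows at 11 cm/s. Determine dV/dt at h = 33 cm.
1331π cm³/s

V = (1/3)π(h/3)²h = πh³/27
dV/dt = πh²/9 · 11
At h = 33: dV/dt = 1331π cm³/s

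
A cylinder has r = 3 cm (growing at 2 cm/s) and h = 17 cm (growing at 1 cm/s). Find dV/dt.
213π cm³/s

V = πr²h
dV/dt = 2πrh·dr/dt + πr²·dh/dt
= 2π(3)(17)(2) + π(3)²(1)
= 213π cm³/s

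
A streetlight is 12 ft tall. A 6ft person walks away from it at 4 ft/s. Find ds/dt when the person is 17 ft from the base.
4 ft/s

By similar triangles: 12/(x+s) = 6/s
Solving: s = 6x/6
ds/dt = 6/6 · dx/dt = 1 · 4 = 4 ft/s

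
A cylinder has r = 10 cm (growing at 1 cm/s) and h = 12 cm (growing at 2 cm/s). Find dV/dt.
440π cm³/s

V = πr²h
dV/dt = 2πrh·dr/dt + πr²·dh/dt
= 2π(10)(12)(1) + π(10)²(2)
= 440π cm³/s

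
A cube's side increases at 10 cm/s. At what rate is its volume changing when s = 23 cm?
15870 cm³/s

V = s³
dV/dt = 3s² · ds/dt = 3·23²·10 = 15870 cm³/s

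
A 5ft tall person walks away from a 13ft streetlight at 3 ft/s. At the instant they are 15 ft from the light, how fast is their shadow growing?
15/8 ft/s

By similar triangles: 13/(x+s) = 5/s
Solving: s = 5x/8
ds/dt = 5/8 · dx/dt = 5/8 · 3 = 15/8 ft/s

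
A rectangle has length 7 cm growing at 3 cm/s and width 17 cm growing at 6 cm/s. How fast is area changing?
93 cm²/s

A = lw
dA/dt = w·dl/dt + l·dw/dt = 17·3 + 7·6 = 93 cm²/s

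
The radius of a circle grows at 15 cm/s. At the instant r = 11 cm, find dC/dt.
30π cm/s

C = 2πr
dC/dt = 2π · dr/dt = 2π · 15 = 30π cm/s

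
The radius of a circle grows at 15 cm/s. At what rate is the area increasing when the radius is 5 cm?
150π cm²/s

A = πr²
dA/dt = 2πr · dr/dt = 2π(5)(15) = 150π cm²/s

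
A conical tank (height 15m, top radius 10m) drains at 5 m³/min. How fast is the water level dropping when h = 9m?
5/(36π) ≈ 0.04421 m/min

r/h = 10/15, so r = (2/3)h
V = (1/3)πr²h = (1/3)π((2/3)h)²h = (4/27)πh³
dV/dh = (4/9)πh²
dh/dt = (dV/dt)/(dV/dh) = -5/((4/9)π·9²) = -5/(36π) m/min
The level is dropping at 5/(36π) ≈ 0.04421 m/min.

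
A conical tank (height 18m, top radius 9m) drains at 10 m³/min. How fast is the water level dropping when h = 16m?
5/(32π) ≈ 0.04974 m/min

r/h = 9/18, so r = (1/2)h
V = (1/3)πr²h = (1/3)π((1/2)h)²h = (1/12)πh³
dV/dh = (1/4)πh²
dh/dt = (dV/dt)/(dV/dh) = -10/((1/4)π·16²) = -5/(32π) m/min
The level is dropping at 5/(32π) ≈ 0.04974 m/min.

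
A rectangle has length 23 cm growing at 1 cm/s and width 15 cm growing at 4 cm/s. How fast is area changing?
107 cm²/s

A = lw
dA/dt = w·dl/dt + l·dw/dt = 15·1 + 23·4 = 107 cm²/s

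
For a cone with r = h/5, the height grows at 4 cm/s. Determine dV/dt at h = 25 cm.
100π cm³/s

V = (1/3)π(h/5)²h = πh³/75
dV/dt = πh²/25 · 4
At h = 25: dV/dt = 100π cm³/s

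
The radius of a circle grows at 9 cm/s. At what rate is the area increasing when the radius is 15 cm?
270π cm²/s

A = πr²
dA/dt = 2πr · dr/dt = 2π(15)(9) = 270π cm²/s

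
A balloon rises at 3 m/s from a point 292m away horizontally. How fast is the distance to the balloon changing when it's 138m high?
207√26077/26077 ≈ 1.282 m/s

z² = 292² + y²
z = √(292² + 138²) = 2√26077
dz/dt = y/z · dy/dt = 138/(2√26077) · 3 = 207√26077/26077 ≈ 1.282 m/s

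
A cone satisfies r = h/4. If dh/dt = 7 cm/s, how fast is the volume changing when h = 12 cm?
63π cm³/s

V = (1/3)π(h/4)²h = πh³/48
dV/dt = πh²/16 · 7
At h = 12: dV/dt = 63π cm³/s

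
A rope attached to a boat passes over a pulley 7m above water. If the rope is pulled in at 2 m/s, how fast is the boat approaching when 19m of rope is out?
19√78/78 ≈ 2.151 m/s

rope² = x² + 7²
x = √(19² - 7²) = 2√78
dx/dt = (rope/x) · d(rope)/dt = (19/(2√78)) · (-2) = -19√78/78 m/s
The boat approaches at 19√78/78 ≈ 2.151 m/s.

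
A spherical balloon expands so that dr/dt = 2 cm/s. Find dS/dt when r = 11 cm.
176π cm²/s

S = 4πr²
dS/dt = dS/dr · dr/dt = 8πr · 2
At r = 11: dS/dt = 176π cm²/s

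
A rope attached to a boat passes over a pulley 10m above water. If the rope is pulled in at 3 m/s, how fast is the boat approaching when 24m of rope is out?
36√119/119 ≈ 3.3 m/s

rope² = x² + 10²
x = √(24² - 10²) = 2√119
dx/dt = (rope/x) · d(rope)/dt = (24/(2√119)) · (-3) = -36√119/119 m/s
The boat approaches at 36√119/119 ≈ 3.3 m/s.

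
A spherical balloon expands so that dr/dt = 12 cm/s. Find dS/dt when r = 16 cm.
1536π cm²/s

S = 4πr²
dS/dt = dS/dr · dr/dt = 8πr · 12
At r = 16: dS/dt = 1536π cm²/s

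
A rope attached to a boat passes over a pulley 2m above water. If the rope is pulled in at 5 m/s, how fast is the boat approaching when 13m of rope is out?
13√165/33 ≈ 5.06 m/s

rope² = x² + 2²
x = √(13² - 2²) = √165
dx/dt = (rope/x) · d(rope)/dt = (13/√165) · (-5) = -13√165/33 m/s
The boat approaches at 13√165/33 ≈ 5.06 m/s.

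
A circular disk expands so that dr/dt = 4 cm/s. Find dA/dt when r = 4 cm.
32π cm²/s

A = πr²
dA/dt = 2πr · dr/dt = 2π(4)(4) = 32π cm²/s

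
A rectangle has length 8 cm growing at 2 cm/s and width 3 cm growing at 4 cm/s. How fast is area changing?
38 cm²/s

A = lw
dA/dt = w·dl/dt + l·dw/dt = 3·2 + 8·4 = 38 cm²/s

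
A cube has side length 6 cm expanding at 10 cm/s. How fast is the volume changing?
1080 cm³/s

V = s³
dV/dt = 3s² · ds/dt = 3·6²·10 = 1080 cm³/s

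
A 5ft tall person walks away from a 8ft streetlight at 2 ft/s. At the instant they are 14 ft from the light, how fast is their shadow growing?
10/3 ft/s

By similar triangles: 8/(x+s) = 5/s
Solving: s = 5x/3
ds/dt = 5/3 · dx/dt = 5/3 · 2 = 10/3 ft/s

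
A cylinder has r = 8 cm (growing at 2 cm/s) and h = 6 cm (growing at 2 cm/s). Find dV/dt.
320π cm³/s

V = πr²h
dV/dt = 2πrh·dr/dt + πr²·dh/dt
= 2π(8)(6)(2) + π(8)²(2)
= 320π cm³/s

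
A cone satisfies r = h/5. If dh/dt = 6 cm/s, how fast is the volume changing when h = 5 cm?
6π cm³/s

V = (1/3)π(h/5)²h = πh³/75
dV/dt = πh²/25 · 6
At h = 5: dV/dt = 6π cm³/s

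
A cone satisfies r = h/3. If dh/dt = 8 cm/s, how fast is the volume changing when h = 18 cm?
288π cm³/s

V = (1/3)π(h/3)²h = πh³/27
dV/dt = πh²/9 · 8
At h = 18: dV/dt = 288π cm³/s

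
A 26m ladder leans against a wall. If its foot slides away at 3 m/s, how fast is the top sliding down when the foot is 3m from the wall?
9√667/667 ≈ 0.3485 m/s

x² + y² = 26²
2x·dx/dt + 2y·dy/dt = 0
dy/dt = -x/y · dx/dt = -3/√667 · 3 = -9√667/667 m/s
The top is descending at 9√667/667 ≈ 0.3485 m/s.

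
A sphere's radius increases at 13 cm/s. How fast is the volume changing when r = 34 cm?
60112π cm³/s

V = (4/3)πr³
dV/dt = dV/dr · dr/dt = 4πr² · 13
At r = 34: dV/dt = 60112π cm³/s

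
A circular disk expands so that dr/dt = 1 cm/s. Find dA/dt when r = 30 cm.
60π cm²/s

A = πr²
dA/dt = 2πr · dr/dt = 2π(30)(1) = 60π cm²/s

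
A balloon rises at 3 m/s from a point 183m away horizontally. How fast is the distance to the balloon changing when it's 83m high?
249√40378/40378 ≈ 1.239 m/s

z² = 183² + y²
z = √(183² + 83²) = √40378
dz/dt = y/z · dy/dt = 83/√40378 · 3 = 249√40378/40378 ≈ 1.239 m/s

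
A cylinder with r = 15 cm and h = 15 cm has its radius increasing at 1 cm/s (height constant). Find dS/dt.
90π cm²/s

S = 2πrh + 2πr² (lateral + bases)
dS/dt = (2πh + 4πr)·dr/dt = (2π·15 + 4π·15)·1
= 90π cm²/s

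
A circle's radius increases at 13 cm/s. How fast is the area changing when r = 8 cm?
208π cm²/s

A = πr²
dA/dt = 2πr · dr/dt = 2π(8)(13) = 208π cm²/s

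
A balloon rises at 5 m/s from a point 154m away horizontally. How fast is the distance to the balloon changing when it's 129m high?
645√40357/40357 ≈ 3.211 m/s

z² = 154² + y²
z = √(154² + 129²) = √40357
dz/dt = y/z · dy/dt = 129/√40357 · 5 = 645√40357/40357 ≈ 3.211 m/s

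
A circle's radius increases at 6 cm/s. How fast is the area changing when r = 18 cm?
216π cm²/s

A = πr²
dA/dt = 2πr · dr/dt = 2π(18)(6) = 216π cm²/s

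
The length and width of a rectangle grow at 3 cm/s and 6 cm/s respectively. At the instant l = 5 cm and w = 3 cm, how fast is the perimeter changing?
18 cm/s

P = 2(l + w)
dP/dt = 2(dl/dt + dw/dt) = 2(3 + 6) = 18 cm/s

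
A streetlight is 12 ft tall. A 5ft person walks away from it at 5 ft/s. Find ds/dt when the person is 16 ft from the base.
25/7 ft/s

By similar triangles: 12/(x+s) = 5/s
Solving: s = 5x/7
ds/dt = 5/7 · dx/dt = 5/7 · 5 = 25/7 ft/s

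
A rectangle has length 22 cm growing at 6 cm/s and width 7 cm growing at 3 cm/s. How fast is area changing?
108 cm²/s

A = lw
dA/dt = w·dl/dt + l·dw/dt = 7·6 + 22·3 = 108 cm²/s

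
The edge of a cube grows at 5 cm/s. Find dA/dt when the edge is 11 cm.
660 cm²/s

A = 6s²
dA/dt = 12s · ds/dt = 12·11·5 = 660 cm²/s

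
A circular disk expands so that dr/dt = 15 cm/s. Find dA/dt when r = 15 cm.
450π cm²/s

A = πr²
dA/dt = 2πr · dr/dt = 2π(15)(15) = 450π cm²/s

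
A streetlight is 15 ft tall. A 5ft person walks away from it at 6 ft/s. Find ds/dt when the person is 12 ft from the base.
3 ft/s

By similar triangles: 15/(x+s) = 5/s
Solving: s = 5x/10
ds/dt = 5/10 · dx/dt = 1/2 · 6 = 3 ft/s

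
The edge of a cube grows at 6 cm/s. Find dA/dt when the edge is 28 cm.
2016 cm²/s

A = 6s²
dA/dt = 12s · ds/dt = 12·28·6 = 2016 cm²/s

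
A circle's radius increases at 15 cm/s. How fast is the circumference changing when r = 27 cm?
30π cm/s

C = 2πr
dC/dt = 2π · dr/dt = 2π · 15 = 30π cm/s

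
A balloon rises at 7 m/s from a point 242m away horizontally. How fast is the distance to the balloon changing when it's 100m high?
350√17141/17141 ≈ 2.673 m/s

z² = 242² + y²
z = √(242² + 100²) = 2√17141
dz/dt = y/z · dy/dt = 100/(2√17141) · 7 = 350√17141/17141 ≈ 2.673 m/s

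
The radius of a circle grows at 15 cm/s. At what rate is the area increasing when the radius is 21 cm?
630π cm²/s

A = πr²
dA/dt = 2πr · dr/dt = 2π(21)(15) = 630π cm²/s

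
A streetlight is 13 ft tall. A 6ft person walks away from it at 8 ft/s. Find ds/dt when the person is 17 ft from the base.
48/7 ft/s

By similar triangles: 13/(x+s) = 6/s
Solving: s = 6x/7
ds/dt = 6/7 · dx/dt = 6/7 · 8 = 48/7 ft/s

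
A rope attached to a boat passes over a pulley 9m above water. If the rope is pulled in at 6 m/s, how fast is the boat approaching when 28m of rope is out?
168√703/703 ≈ 6.336 m/s

rope² = x² + 9²
x = √(28² - 9²) = √703
dx/dt = (rope/x) · d(rope)/dt = (28/√703) · (-6) = -168√703/703 m/s
The boat approaches at 168√703/703 ≈ 6.336 m/s.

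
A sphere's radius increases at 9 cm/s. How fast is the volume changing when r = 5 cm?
900π cm³/s

V = (4/3)πr³
dV/dt = dV/dr · dr/dt = 4πr² · 9
At r = 5: dV/dt = 900π cm³/s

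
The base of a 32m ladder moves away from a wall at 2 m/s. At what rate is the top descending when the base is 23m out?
46√55/165 ≈ 2.068 m/s

x² + y² = 32²
2x·dx/dt + 2y·dy/dt = 0
dy/dt = -x/y · dx/dt = -23/(3√55) · 2 = -46√55/165 m/s
The top is descending at 46√55/165 ≈ 2.068 m/s.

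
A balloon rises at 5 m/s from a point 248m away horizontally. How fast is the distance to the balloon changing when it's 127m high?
635√77633/77633 ≈ 2.279 m/s

z² = 248² + y²
z = √(248² + 127²) = √77633
dz/dt = y/z · dy/dt = 127/√77633 · 5 = 635√77633/77633 ≈ 2.279 m/s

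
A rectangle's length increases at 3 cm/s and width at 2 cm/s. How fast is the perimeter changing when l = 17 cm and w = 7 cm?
10 cm/s

P = 2(l + w)
dP/dt = 2(dl/dt + dw/dt) = 2(3 + 2) = 10 cm/s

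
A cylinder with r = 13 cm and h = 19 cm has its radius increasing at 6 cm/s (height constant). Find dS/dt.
540π cm²/s

S = 2πrh + 2πr² (lateral + bases)
dS/dt = (2πh + 4πr)·dr/dt = (2π·19 + 4π·13)·6
= 540π cm²/s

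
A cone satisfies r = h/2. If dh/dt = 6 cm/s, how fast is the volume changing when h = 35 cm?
3675π/2 cm³/s

V = (1/3)π(h/2)²h = πh³/12
dV/dt = πh²/4 · 6
At h = 35: dV/dt = 3675π/2 cm³/s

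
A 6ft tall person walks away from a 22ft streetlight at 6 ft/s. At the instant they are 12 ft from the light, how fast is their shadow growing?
9/4 ft/s

By similar triangles: 22/(x+s) = 6/s
Solving: s = 6x/16
ds/dt = 6/16 · dx/dt = 3/8 · 6 = 9/4 ft/s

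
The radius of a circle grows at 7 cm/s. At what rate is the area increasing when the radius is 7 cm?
98π cm²/s

A = πr²
dA/dt = 2πr · dr/dt = 2π(7)(7) = 98π cm²/s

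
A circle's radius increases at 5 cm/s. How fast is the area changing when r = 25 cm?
250π cm²/s

A = πr²
dA/dt = 2πr · dr/dt = 2π(25)(5) = 250π cm²/s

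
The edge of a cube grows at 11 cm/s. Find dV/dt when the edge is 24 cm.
19008 cm³/s

V = s³
dV/dt = 3s² · ds/dt = 3·24²·11 = 19008 cm³/s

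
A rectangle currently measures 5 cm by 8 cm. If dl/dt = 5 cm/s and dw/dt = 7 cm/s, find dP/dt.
24 cm/s

P = 2(l + w)
dP/dt = 2(dl/dt + dw/dt) = 2(5 + 7) = 24 cm/s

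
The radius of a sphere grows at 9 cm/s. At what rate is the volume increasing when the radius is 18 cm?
11664π cm³/s

V = (4/3)πr³
dV/dt = dV/dr · dr/dt = 4πr² · 9
At r = 18: dV/dt = 11664π cm³/s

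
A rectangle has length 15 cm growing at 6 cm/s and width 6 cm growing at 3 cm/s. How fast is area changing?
81 cm²/s

A = lw
dA/dt = w·dl/dt + l·dw/dt = 6·6 + 15·3 = 81 cm²/s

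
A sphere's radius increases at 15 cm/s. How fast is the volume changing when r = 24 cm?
34560π cm³/s

V = (4/3)πr³
dV/dt = dV/dr · dr/dt = 4πr² · 15
At r = 24: dV/dt = 34560π cm³/s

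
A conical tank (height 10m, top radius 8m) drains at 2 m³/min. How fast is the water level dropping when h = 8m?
25/(512π) ≈ 0.01554 m/min

r/h = 8/10, so r = (4/5)h
V = (1/3)πr²h = (1/3)π((4/5)h)²h = (16/75)πh³
dV/dh = (16/25)πh²
dh/dt = (dV/dt)/(dV/dh) = -2/((16/25)π·8²) = -25/(512π) m/min
The level is dropping at 25/(512π) ≈ 0.01554 m/min.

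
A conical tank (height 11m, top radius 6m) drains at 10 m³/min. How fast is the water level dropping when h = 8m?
605/(1152π) ≈ 0.1672 m/min

r/h = 6/11, so r = (6/11)h
V = (1/3)πr²h = (1/3)π((6/11)h)²h = (12/121)πh³
dV/dh = (36/121)πh²
dh/dt = (dV/dt)/(dV/dh) = -10/((36/121)π·8²) = -605/(1152π) m/min
The level is dropping at 605/(1152π) ≈ 0.1672 m/min.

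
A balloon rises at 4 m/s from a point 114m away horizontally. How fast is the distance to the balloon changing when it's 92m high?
184√5365/5365 ≈ 2.512 m/s

z² = 114² + y²
z = √(114² + 92²) = 2√5365
dz/dt = y/z · dy/dt = 92/(2√5365) · 4 = 184√5365/5365 ≈ 2.512 m/s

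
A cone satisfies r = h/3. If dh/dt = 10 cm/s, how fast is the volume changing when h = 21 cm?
490π cm³/s

V = (1/3)π(h/3)²h = πh³/27
dV/dt = πh²/9 · 10
At h = 21: dV/dt = 490π cm³/s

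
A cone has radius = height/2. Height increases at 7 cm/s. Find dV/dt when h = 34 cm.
2023π cm³/s

V = (1/3)π(h/2)²h = πh³/12
dV/dt = πh²/4 · 7
At h = 34: dV/dt = 2023π cm³/s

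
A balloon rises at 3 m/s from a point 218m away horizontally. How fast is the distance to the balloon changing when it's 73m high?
219√52853/52853 ≈ 0.9526 m/s

z² = 218² + y²
z = √(218² + 73²) = √52853
dz/dt = y/z · dy/dt = 73/√52853 · 3 = 219√52853/52853 ≈ 0.9526 m/s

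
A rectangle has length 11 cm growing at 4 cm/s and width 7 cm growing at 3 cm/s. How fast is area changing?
61 cm²/s

A = lw
dA/dt = w·dl/dt + l·dw/dt = 7·4 + 11·3 = 61 cm²/s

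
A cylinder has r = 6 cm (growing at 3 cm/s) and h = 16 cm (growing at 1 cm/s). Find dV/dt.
612π cm³/s

V = πr²h
dV/dt = 2πrh·dr/dt + πr²·dh/dt
= 2π(6)(16)(3) + π(6)²(1)
= 612π cm³/s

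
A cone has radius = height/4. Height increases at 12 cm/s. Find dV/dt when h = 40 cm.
1200π cm³/s

V = (1/3)π(h/4)²h = πh³/48
dV/dt = πh²/16 · 12
At h = 40: dV/dt = 1200π cm³/s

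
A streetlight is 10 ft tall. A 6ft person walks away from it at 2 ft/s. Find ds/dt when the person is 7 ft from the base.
3 ft/s

By similar triangles: 10/(x+s) = 6/s
Solving: s = 6x/4
ds/dt = 6/4 · dx/dt = 3/2 · 2 = 3 ft/s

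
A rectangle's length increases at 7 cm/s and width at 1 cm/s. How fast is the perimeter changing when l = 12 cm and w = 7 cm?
16 cm/s

P = 2(l + w)
dP/dt = 2(dl/dt + dw/dt) = 2(7 + 1) = 16 cm/s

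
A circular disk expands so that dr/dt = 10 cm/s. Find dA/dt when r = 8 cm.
160π cm²/s

A = πr²
dA/dt = 2πr · dr/dt = 2π(8)(10) = 160π cm²/s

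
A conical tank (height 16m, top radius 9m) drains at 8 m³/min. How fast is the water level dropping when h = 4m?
128/(81π) ≈ 0.503 m/min

r/h = 9/16, so r = (9/16)h
V = (1/3)πr²h = (1/3)π((9/16)h)²h = (27/256)πh³
dV/dh = (81/256)πh²
dh/dt = (dV/dt)/(dV/dh) = -8/((81/256)π·4²) = -128/(81π) m/min
The level is dropping at 128/(81π) ≈ 0.503 m/min.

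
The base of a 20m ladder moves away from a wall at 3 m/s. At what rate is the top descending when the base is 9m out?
27√319/319 ≈ 1.512 m/s

x² + y² = 20²
2x·dx/dt + 2y·dy/dt = 0
dy/dt = -x/y · dx/dt = -9/√319 · 3 = -27√319/319 m/s
The top is descending at 27√319/319 ≈ 1.512 m/s.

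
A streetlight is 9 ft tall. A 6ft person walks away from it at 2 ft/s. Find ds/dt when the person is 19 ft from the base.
4 ft/s

By similar triangles: 9/(x+s) = 6/s
Solving: s = 6x/3
ds/dt = 6/3 · dx/dt = 2 · 2 = 4 ft/s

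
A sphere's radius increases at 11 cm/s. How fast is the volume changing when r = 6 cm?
1584π cm³/s

V = (4/3)πr³
dV/dt = dV/dr · dr/dt = 4πr² · 11
At r = 6: dV/dt = 1584π cm³/s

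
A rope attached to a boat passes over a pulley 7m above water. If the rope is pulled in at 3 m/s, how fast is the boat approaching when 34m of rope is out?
34√123/123 ≈ 3.066 m/s

rope² = x² + 7²
x = √(34² - 7²) = 3√123
dx/dt = (rope/x) · d(rope)/dt = (34/(3√123)) · (-3) = -34√123/123 m/s
The boat approaches at 34√123/123 ≈ 3.066 m/s.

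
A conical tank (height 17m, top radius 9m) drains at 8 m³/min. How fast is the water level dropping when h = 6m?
578/(729π) ≈ 0.2524 m/min

r/h = 9/17, so r = (9/17)h
V = (1/3)πr²h = (1/3)π((9/17)h)²h = (27/289)πh³
dV/dh = (81/289)πh²
dh/dt = (dV/dt)/(dV/dh) = -8/((81/289)π·6²) = -578/(729π) m/min
The level is dropping at 578/(729π) ≈ 0.2524 m/min.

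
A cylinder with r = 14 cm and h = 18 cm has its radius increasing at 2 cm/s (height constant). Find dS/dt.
184π cm²/s

S = 2πrh + 2πr² (lateral + bases)
dS/dt = (2πh + 4πr)·dr/dt = (2π·18 + 4π·14)·2
= 184π cm²/s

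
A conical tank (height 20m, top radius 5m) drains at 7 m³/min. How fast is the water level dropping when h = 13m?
112/(169π) ≈ 0.211 m/min

r/h = 5/20, so r = (1/4)h
V = (1/3)πr²h = (1/3)π((1/4)h)²h = (1/48)πh³
dV/dh = (1/16)πh²
dh/dt = (dV/dt)/(dV/dh) = -7/((1/16)π·13²) = -112/(169π) m/min
The level is dropping at 112/(169π) ≈ 0.211 m/min.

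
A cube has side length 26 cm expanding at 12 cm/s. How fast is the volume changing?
24336 cm³/s

V = s³
dV/dt = 3s² · ds/dt = 3·26²·12 = 24336 cm³/s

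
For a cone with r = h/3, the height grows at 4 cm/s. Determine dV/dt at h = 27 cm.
324π cm³/s

V = (1/3)π(h/3)²h = πh³/27
dV/dt = πh²/9 · 4
At h = 27: dV/dt = 324π cm³/s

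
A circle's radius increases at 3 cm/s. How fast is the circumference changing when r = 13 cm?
6π cm/s

C = 2πr
dC/dt = 2π · dr/dt = 2π · 3 = 6π cm/s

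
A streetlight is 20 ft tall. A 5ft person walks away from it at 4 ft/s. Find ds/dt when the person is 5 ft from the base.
4/3 ft/s

By similar triangles: 20/(x+s) = 5/s
Solving: s = 5x/15
ds/dt = 5/15 · dx/dt = 1/3 · 4 = 4/3 ft/s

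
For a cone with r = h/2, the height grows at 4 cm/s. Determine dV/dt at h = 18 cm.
324π cm³/s

V = (1/3)π(h/2)²h = πh³/12
dV/dt = πh²/4 · 4
At h = 18: dV/dt = 324π cm³/s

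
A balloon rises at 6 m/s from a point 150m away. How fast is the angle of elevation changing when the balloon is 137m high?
0.021808 rad/s

tan(θ) = y/150
sec²(θ) · dθ/dt = (1/150) · dy/dt
dθ/dt = cos²(θ)/150 · 6 = 150/(150² + 137²) · 6
dθ/dt = 0.021808 rad/s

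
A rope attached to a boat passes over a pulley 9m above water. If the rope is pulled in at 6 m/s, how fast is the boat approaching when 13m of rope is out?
39√22/22 ≈ 8.315 m/s

rope² = x² + 9²
x = √(13² - 9²) = 2√22
dx/dt = (rope/x) · d(rope)/dt = (13/(2√22)) · (-6) = -39√22/22 m/s
The boat approaches at 39√22/22 ≈ 8.315 m/s.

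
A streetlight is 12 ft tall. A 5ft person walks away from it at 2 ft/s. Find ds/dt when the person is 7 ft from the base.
10/7 ft/s

By similar triangles: 12/(x+s) = 5/s
Solving: s = 5x/7
ds/dt = 5/7 · dx/dt = 5/7 · 2 = 10/7 ft/s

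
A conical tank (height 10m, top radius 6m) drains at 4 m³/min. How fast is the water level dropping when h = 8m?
25/(144π) ≈ 0.05526 m/min

r/h = 6/10, so r = (3/5)h
V = (1/3)πr²h = (1/3)π((3/5)h)²h = (3/25)πh³
dV/dh = (9/25)πh²
dh/dt = (dV/dt)/(dV/dh) = -4/((9/25)π·8²) = -25/(144π) m/min
The level is dropping at 25/(144π) ≈ 0.05526 m/min.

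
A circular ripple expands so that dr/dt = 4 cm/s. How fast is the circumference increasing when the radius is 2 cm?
8π cm/s

C = 2πr
dC/dt = 2π · dr/dt = 2π · 4 = 8π cm/s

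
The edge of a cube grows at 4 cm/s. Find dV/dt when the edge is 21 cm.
5292 cm³/s

V = s³
dV/dt = 3s² · ds/dt = 3·21²·4 = 5292 cm³/s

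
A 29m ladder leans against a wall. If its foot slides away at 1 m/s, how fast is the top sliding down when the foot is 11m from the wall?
11√5/60 ≈ 0.4099 m/s

x² + y² = 29²
2x·dx/dt + 2y·dy/dt = 0
dy/dt = -x/y · dx/dt = -11/(12√5) · 1 = -11√5/60 m/s
The top is descending at 11√5/60 ≈ 0.4099 m/s.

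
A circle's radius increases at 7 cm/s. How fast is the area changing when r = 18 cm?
252π cm²/s

A = πr²
dA/dt = 2πr · dr/dt = 2π(18)(7) = 252π cm²/s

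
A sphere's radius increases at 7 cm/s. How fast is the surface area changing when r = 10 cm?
560π cm²/s

S = 4πr²
dS/dt = dS/dr · dr/dt = 8πr · 7
At r = 10: dS/dt = 560π cm²/s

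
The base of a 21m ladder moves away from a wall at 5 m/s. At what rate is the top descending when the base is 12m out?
20√33/33 ≈ 3.482 m/s

x² + y² = 21²
2x·dx/dt + 2y·dy/dt = 0
dy/dt = -x/y · dx/dt = -12/(3√33) · 5 = -20√33/33 m/s
The top is descending at 20√33/33 ≈ 3.482 m/s.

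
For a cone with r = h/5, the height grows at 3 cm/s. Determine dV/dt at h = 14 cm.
588π/25 cm³/s

V = (1/3)π(h/5)²h = πh³/75
dV/dt = πh²/25 · 3
At h = 14: dV/dt = 588π/25 cm³/s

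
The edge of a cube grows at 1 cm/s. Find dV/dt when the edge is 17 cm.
867 cm³/s

V = s³
dV/dt = 3s² · ds/dt = 3·17²·1 = 867 cm³/s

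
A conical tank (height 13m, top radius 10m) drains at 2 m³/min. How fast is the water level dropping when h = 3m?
169/(450π) ≈ 0.1195 m/min

r/h = 10/13, so r = (10/13)h
V = (1/3)πr²h = (1/3)π((10/13)h)²h = (100/507)πh³
dV/dh = (100/169)πh²
dh/dt = (dV/dt)/(dV/dh) = -2/((100/169)π·3²) = -169/(450π) m/min
The level is dropping at 169/(450π) ≈ 0.1195 m/min.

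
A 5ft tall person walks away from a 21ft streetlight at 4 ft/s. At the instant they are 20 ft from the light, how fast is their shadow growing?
5/4 ft/s

By similar triangles: 21/(x+s) = 5/s
Solving: s = 5x/16
ds/dt = 5/16 · dx/dt = 5/16 · 4 = 5/4 ft/s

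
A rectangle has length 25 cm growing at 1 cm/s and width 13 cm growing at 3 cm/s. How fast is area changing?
88 cm²/s

A = lw
dA/dt = w·dl/dt + l·dw/dt = 13·1 + 25·3 = 88 cm²/s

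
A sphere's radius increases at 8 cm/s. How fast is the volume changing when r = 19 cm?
11552π cm³/s

V = (4/3)πr³
dV/dt = dV/dr · dr/dt = 4πr² · 8
At r = 19: dV/dt = 11552π cm³/s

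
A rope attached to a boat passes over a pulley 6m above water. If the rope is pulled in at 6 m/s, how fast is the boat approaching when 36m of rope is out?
36√35/35 ≈ 6.085 m/s

rope² = x² + 6²
x = √(36² - 6²) = 6√35
dx/dt = (rope/x) · d(rope)/dt = (36/(6√35)) · (-6) = -36√35/35 m/s
The boat approaches at 36√35/35 ≈ 6.085 m/s.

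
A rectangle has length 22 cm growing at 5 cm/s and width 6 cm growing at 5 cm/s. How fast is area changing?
140 cm²/s

A = lw
dA/dt = w·dl/dt + l·dw/dt = 6·5 + 22·5 = 140 cm²/s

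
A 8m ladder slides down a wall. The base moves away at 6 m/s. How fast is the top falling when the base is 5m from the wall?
10√39/13 ≈ 4.804 m/s

x² + y² = 8²
2x·dx/dt + 2y·dy/dt = 0
dy/dt = -x/y · dx/dt = -5/√39 · 6 = -10√39/13 m/s
The top is descending at 10√39/13 ≈ 4.804 m/s.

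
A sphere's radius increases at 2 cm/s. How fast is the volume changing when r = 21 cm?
3528π cm³/s

V = (4/3)πr³
dV/dt = dV/dr · dr/dt = 4πr² · 2
At r = 21: dV/dt = 3528π cm³/s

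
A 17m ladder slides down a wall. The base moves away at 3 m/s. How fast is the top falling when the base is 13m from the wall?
13√30/20 ≈ 3.56 m/s

x² + y² = 17²
2x·dx/dt + 2y·dy/dt = 0
dy/dt = -x/y · dx/dt = -13/(2√30) · 3 = -13√30/20 m/s
The top is descending at 13√30/20 ≈ 3.56 m/s.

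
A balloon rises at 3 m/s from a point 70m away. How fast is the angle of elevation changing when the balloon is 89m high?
0.016379 rad/s

tan(θ) = y/70
sec²(θ) · dθ/dt = (1/70) · dy/dt
dθ/dt = cos²(θ)/70 · 3 = 70/(70² + 89²) · 3
dθ/dt = 0.016379 rad/s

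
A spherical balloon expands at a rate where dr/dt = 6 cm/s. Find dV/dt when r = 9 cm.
1944π cm³/s

V = (4/3)πr³
dV/dt = dV/dr · dr/dt = 4πr² · 6
At r = 9: dV/dt = 1944π cm³/s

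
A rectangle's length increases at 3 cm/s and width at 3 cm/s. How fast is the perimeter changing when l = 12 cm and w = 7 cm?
12 cm/s

P = 2(l + w)
dP/dt = 2(dl/dt + dw/dt) = 2(3 + 3) = 12 cm/s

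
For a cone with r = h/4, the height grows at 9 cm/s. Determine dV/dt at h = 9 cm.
729π/16 cm³/s

V = (1/3)π(h/4)²h = πh³/48
dV/dt = πh²/16 · 9
At h = 9: dV/dt = 729π/16 cm³/s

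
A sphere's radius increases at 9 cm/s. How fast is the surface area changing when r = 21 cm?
1512π cm²/s

S = 4πr²
dS/dt = dS/dr · dr/dt = 8πr · 9
At r = 21: dS/dt = 1512π cm²/s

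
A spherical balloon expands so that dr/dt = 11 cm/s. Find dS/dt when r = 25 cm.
2200π cm²/s

S = 4πr²
dS/dt = dS/dr · dr/dt = 8πr · 11
At r = 25: dS/dt = 2200π cm²/s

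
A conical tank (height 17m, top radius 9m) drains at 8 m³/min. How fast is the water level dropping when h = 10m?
578/(2025π) ≈ 0.09086 m/min

r/h = 9/17, so r = (9/17)h
V = (1/3)πr²h = (1/3)π((9/17)h)²h = (27/289)πh³
dV/dh = (81/289)πh²
dh/dt = (dV/dt)/(dV/dh) = -8/((81/289)π·10²) = -578/(2025π) m/min
The level is dropping at 578/(2025π) ≈ 0.09086 m/min.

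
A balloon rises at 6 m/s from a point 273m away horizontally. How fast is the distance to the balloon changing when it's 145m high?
435√95554/47777 ≈ 2.814 m/s

z² = 273² + y²
z = √(273² + 145²) = √95554
dz/dt = y/z · dy/dt = 145/√95554 · 6 = 435√95554/47777 ≈ 2.814 m/s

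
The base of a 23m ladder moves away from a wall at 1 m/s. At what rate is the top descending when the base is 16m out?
16√273/273 ≈ 0.9684 m/s

x² + y² = 23²
2x·dx/dt + 2y·dy/dt = 0
dy/dt = -x/y · dx/dt = -16/√273 · 1 = -16√273/273 m/s
The top is descending at 16√273/273 ≈ 0.9684 m/s.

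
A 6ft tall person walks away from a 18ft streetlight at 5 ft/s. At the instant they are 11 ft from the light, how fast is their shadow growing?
5/2 ft/s

By similar triangles: 18/(x+s) = 6/s
Solving: s = 6x/12
ds/dt = 6/12 · dx/dt = 1/2 · 5 = 5/2 ft/s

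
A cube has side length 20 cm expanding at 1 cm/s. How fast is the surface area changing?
240 cm²/s

A = 6s²
dA/dt = 12s · ds/dt = 12·20·1 = 240 cm²/s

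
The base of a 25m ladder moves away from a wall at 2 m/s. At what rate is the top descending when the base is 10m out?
4√21/21 ≈ 0.8729 m/s

x² + y² = 25²
2x·dx/dt + 2y·dy/dt = 0
dy/dt = -x/y · dx/dt = -10/(5√21) · 2 = -4√21/21 m/s
The top is descending at 4√21/21 ≈ 0.8729 m/s.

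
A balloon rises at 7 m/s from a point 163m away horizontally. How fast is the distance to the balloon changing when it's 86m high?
602√33965/33965 ≈ 3.266 m/s

z² = 163² + y²
z = √(163² + 86²) = √33965
dz/dt = y/z · dy/dt = 86/√33965 · 7 = 602√33965/33965 ≈ 3.266 m/s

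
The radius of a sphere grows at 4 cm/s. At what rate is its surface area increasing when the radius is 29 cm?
928π cm²/s

S = 4πr²
dS/dt = dS/dr · dr/dt = 8πr · 4
At r = 29: dS/dt = 928π cm²/s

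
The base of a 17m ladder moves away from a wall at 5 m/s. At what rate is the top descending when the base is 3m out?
3√70/28 ≈ 0.8964 m/s

x² + y² = 17²
2x·dx/dt + 2y·dy/dt = 0
dy/dt = -x/y · dx/dt = -3/(2√70) · 5 = -3√70/28 m/s
The top is descending at 3√70/28 ≈ 0.8964 m/s.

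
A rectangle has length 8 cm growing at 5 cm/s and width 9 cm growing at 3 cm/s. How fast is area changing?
69 cm²/s

A = lw
dA/dt = w·dl/dt + l·dw/dt = 9·5 + 8·3 = 69 cm²/s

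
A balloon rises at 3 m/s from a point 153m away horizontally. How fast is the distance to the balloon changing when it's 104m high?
312/185 ≈ 1.686 m/s

z² = 153² + y²
z = √(153² + 104²) = 185
dz/dt = y/z · dy/dt = 104/185 · 3 = 312/185 ≈ 1.686 m/s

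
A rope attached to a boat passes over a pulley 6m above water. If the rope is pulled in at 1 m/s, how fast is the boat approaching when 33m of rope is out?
11√13/39 ≈ 1.017 m/s

rope² = x² + 6²
x = √(33² - 6²) = 9√13
dx/dt = (rope/x) · d(rope)/dt = (33/(9√13)) · (-1) = -11√13/39 m/s
The boat approaches at 11√13/39 ≈ 1.017 m/s.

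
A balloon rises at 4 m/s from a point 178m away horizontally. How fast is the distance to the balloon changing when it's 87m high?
348√39253/39253 ≈ 1.756 m/s

z² = 178² + y²
z = √(178² + 87²) = √39253
dz/dt = y/z · dy/dt = 87/√39253 · 4 = 348√39253/39253 ≈ 1.756 m/s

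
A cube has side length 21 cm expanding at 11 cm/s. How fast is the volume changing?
14553 cm³/s

V = s³
dV/dt = 3s² · ds/dt = 3·21²·11 = 14553 cm³/s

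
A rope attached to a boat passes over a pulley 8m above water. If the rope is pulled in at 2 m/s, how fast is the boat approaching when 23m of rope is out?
46√465/465 ≈ 2.133 m/s

rope² = x² + 8²
x = √(23² - 8²) = √465
dx/dt = (rope/x) · d(rope)/dt = (23/√465) · (-2) = -46√465/465 m/s
The boat approaches at 46√465/465 ≈ 2.133 m/s.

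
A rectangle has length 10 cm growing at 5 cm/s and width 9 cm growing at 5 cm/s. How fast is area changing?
95 cm²/s

A = lw
dA/dt = w·dl/dt + l·dw/dt = 9·5 + 10·5 = 95 cm²/s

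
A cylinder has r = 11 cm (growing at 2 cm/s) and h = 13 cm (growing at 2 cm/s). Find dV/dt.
814π cm³/s

V = πr²h
dV/dt = 2πrh·dr/dt + πr²·dh/dt
= 2π(11)(13)(2) + π(11)²(2)
= 814π cm³/s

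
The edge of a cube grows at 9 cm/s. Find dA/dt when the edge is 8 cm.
864 cm²/s

A = 6s²
dA/dt = 12s · ds/dt = 12·8·9 = 864 cm²/s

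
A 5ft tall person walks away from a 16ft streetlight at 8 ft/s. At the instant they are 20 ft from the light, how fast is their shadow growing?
40/11 ft/s

By similar triangles: 16/(x+s) = 5/s
Solving: s = 5x/11
ds/dt = 5/11 · dx/dt = 5/11 · 8 = 40/11 ft/s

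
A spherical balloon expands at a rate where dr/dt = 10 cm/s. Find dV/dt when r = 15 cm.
9000π cm³/s

V = (4/3)πr³
dV/dt = dV/dr · dr/dt = 4πr² · 10
At r = 15: dV/dt = 9000π cm³/s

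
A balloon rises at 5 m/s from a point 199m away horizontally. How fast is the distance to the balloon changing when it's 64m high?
320√43697/43697 ≈ 1.531 m/s

z² = 199² + y²
z = √(199² + 64²) = √43697
dz/dt = y/z · dy/dt = 64/√43697 · 5 = 320√43697/43697 ≈ 1.531 m/s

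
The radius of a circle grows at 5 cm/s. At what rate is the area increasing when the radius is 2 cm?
20π cm²/s

A = πr²
dA/dt = 2πr · dr/dt = 2π(2)(5) = 20π cm²/s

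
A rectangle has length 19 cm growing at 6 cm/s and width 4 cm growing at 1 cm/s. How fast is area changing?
43 cm²/s

A = lw
dA/dt = w·dl/dt + l·dw/dt = 4·6 + 19·1 = 43 cm²/s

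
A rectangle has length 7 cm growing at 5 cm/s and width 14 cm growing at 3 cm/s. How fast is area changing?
91 cm²/s

A = lw
dA/dt = w·dl/dt + l·dw/dt = 14·5 + 7·3 = 91 cm²/s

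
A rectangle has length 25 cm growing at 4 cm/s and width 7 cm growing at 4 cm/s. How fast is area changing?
128 cm²/s

A = lw
dA/dt = w·dl/dt + l·dw/dt = 7·4 + 25·4 = 128 cm²/s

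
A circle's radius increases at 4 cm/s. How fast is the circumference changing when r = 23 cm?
8π cm/s

C = 2πr
dC/dt = 2π · dr/dt = 2π · 4 = 8π cm/s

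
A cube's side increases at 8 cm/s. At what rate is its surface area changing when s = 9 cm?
864 cm²/s

A = 6s²
dA/dt = 12s · ds/dt = 12·9·8 = 864 cm²/s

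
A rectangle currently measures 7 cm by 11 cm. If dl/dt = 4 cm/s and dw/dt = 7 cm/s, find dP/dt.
22 cm/s

P = 2(l + w)
dP/dt = 2(dl/dt + dw/dt) = 2(4 + 7) = 22 cm/s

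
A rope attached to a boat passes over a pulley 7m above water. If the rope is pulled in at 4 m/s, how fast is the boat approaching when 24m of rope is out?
96√527/527 ≈ 4.182 m/s

rope² = x² + 7²
x = √(24² - 7²) = √527
dx/dt = (rope/x) · d(rope)/dt = (24/√527) · (-4) = -96√527/527 m/s
The boat approaches at 96√527/527 ≈ 4.182 m/s.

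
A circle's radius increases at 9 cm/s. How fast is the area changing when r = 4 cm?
72π cm²/s

A = πr²
dA/dt = 2πr · dr/dt = 2π(4)(9) = 72π cm²/s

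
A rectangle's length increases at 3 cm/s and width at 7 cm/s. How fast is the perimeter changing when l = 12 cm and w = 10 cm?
20 cm/s

P = 2(l + w)
dP/dt = 2(dl/dt + dw/dt) = 2(3 + 7) = 20 cm/s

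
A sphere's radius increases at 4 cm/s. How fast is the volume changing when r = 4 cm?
256π cm³/s

V = (4/3)πr³
dV/dt = dV/dr · dr/dt = 4πr² · 4
At r = 4: dV/dt = 256π cm³/s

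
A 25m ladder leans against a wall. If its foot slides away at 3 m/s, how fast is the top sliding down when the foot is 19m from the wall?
19√66/44 ≈ 3.508 m/s

x² + y² = 25²
2x·dx/dt + 2y·dy/dt = 0
dy/dt = -x/y · dx/dt = -19/(2√66) · 3 = -19√66/44 m/s
The top is descending at 19√66/44 ≈ 3.508 m/s.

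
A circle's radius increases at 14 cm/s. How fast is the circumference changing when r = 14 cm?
28π cm/s

C = 2πr
dC/dt = 2π · dr/dt = 2π · 14 = 28π cm/s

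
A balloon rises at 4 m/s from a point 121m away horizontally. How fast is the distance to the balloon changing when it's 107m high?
214√26090/13045 ≈ 2.65 m/s

z² = 121² + y²
z = √(121² + 107²) = √26090
dz/dt = y/z · dy/dt = 107/√26090 · 4 = 214√26090/13045 ≈ 2.65 m/s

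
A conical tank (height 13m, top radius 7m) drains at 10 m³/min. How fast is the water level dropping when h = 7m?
1690/(2401π) ≈ 0.224 m/min

r/h = 7/13, so r = (7/13)h
V = (1/3)πr²h = (1/3)π((7/13)h)²h = (49/507)πh³
dV/dh = (49/169)πh²
dh/dt = (dV/dt)/(dV/dh) = -10/((49/169)π·7²) = -1690/(2401π) m/min
The level is dropping at 1690/(2401π) ≈ 0.224 m/min.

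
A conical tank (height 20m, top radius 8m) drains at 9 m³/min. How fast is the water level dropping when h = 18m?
25/(144π) ≈ 0.05526 m/min

r/h = 8/20, so r = (2/5)h
V = (1/3)πr²h = (1/3)π((2/5)h)²h = (4/75)πh³
dV/dh = (4/25)πh²
dh/dt = (dV/dt)/(dV/dh) = -9/((4/25)π·18²) = -25/(144π) m/min
The level is dropping at 25/(144π) ≈ 0.05526 m/min.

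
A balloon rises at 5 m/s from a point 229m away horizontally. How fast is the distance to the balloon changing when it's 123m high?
123√67570/13514 ≈ 2.366 m/s

z² = 229² + y²
z = √(229² + 123²) = √67570
dz/dt = y/z · dy/dt = 123/√67570 · 5 = 123√67570/13514 ≈ 2.366 m/s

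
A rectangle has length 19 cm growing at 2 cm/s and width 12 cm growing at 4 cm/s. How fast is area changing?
100 cm²/s

A = lw
dA/dt = w·dl/dt + l·dw/dt = 12·2 + 19·4 = 100 cm²/s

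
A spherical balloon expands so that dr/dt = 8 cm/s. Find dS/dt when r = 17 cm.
1088π cm²/s

S = 4πr²
dS/dt = dS/dr · dr/dt = 8πr · 8
At r = 17: dS/dt = 1088π cm²/s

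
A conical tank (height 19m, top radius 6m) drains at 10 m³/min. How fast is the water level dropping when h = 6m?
1805/(648π) ≈ 0.8867 m/min

r/h = 6/19, so r = (6/19)h
V = (1/3)πr²h = (1/3)π((6/19)h)²h = (12/361)πh³
dV/dh = (36/361)πh²
dh/dt = (dV/dt)/(dV/dh) = -10/((36/361)π·6²) = -1805/(648π) m/min
The level is dropping at 1805/(648π) ≈ 0.8867 m/min.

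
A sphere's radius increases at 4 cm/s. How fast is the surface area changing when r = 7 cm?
224π cm²/s

S = 4πr²
dS/dt = dS/dr · dr/dt = 8πr · 4
At r = 7: dS/dt = 224π cm²/s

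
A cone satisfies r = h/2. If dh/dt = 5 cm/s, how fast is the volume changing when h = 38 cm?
1805π cm³/s

V = (1/3)π(h/2)²h = πh³/12
dV/dt = πh²/4 · 5
At h = 38: dV/dt = 1805π cm³/s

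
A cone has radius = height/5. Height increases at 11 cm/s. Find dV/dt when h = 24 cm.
6336π/25 cm³/s

V = (1/3)π(h/5)²h = πh³/75
dV/dt = πh²/25 · 11
At h = 24: dV/dt = 6336π/25 cm³/s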